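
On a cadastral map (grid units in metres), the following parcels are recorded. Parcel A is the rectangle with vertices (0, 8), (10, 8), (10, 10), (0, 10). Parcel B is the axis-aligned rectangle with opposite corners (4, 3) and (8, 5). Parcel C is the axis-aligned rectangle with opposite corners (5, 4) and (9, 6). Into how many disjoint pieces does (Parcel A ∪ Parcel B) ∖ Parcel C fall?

(Parcel A ∪ Parcel B) ∖ Parcel C splits into 2 disjoint pieces (area 20, area 5).

2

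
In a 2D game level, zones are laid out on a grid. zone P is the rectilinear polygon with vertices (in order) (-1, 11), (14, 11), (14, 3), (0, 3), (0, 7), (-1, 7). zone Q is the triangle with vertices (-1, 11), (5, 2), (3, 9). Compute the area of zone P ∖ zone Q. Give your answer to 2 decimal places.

|zone P| = 116, |zone P∩zone Q| = 11.8095.
|zone P ∖ zone Q| = |zone P| − |zone P∩zone Q| = 116 − 11.8095 = 104.19.

104.19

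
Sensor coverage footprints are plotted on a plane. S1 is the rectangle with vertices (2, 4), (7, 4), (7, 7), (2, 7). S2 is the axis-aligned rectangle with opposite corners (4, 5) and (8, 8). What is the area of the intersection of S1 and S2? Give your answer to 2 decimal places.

6.00

|S1∩S2|: x∈[4,7], y∈[5,7] → 3·2 = 6.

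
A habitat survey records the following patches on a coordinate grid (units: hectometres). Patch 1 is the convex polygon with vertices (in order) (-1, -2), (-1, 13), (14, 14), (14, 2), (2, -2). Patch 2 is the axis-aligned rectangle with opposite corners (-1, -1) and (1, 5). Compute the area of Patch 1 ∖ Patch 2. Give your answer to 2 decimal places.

|Patch 1| = 208.5, |Patch 1∩Patch 2| = 12.
|Patch 1 ∖ Patch 2| = |Patch 1| − |Patch 1∩Patch 2| = 208.5 − 12 = 196.50.

196.50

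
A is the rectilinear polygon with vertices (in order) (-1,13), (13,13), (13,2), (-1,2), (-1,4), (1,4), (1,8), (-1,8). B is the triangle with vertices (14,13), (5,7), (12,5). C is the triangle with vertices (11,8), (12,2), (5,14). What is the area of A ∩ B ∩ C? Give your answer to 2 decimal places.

The intersection is the polygon with vertices (9.9,5.6), (7.94,8.96), (9.2,9.8), (11,8), (11.475,5.15).
By the shoelace formula its area is 8.23.

8.23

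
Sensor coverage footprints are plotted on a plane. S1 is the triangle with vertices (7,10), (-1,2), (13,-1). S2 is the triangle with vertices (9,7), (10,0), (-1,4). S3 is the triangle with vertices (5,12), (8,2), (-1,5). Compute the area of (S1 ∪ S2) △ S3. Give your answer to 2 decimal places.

67.44

|S1 ∪ S2| = 69.5377.
|(S1 ∪ S2) ∩ S3| = 21.3005.
|(S1 ∪ S2) △ S3| = 69.5377 + 40.5 − 42.6009 = 67.44.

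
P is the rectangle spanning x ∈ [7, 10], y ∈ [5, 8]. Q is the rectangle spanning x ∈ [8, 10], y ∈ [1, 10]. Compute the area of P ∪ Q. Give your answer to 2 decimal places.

By inclusion–exclusion:
Individual areas: |P| = 9, |Q| = 18.
|P∩Q|: x∈[8,10], y∈[5,8] → 2·3 = 6.
|P ∪ Q| = 27 − 6 = 21.00.

21.00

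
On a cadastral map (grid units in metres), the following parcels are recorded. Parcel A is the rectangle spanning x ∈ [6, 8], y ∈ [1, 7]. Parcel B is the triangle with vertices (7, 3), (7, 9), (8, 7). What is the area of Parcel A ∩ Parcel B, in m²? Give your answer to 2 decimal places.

The intersection is the polygon with vertices (8,7), (7,3), (7,7).
By the shoelace formula its area is 2.00.

2.00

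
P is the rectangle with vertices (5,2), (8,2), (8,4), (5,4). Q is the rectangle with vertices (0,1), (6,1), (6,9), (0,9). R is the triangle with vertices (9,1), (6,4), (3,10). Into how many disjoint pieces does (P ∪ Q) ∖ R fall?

3

(P ∪ Q) ∖ R splits into 3 disjoint pieces (area 0.75, area 43.75, area 4.0833).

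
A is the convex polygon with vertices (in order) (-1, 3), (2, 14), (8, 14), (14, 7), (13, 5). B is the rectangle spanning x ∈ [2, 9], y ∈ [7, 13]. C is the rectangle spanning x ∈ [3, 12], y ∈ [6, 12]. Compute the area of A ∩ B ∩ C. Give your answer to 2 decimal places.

The intersection is the polygon with vertices (9,7), (3,7), (3,12), (9,12).
By the shoelace formula its area is 30.00.

30.00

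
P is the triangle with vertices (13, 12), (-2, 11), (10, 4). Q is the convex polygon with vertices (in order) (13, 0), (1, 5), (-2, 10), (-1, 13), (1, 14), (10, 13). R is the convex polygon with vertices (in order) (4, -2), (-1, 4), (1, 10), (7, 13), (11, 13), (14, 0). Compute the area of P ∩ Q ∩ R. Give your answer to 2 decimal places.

47.91

The intersection is the polygon with vertices (11.286,7.429), (10,4), (0.791,9.372), (1,10), (3.769,11.385), (10.273,11.818).
By the shoelace formula its area is 47.91.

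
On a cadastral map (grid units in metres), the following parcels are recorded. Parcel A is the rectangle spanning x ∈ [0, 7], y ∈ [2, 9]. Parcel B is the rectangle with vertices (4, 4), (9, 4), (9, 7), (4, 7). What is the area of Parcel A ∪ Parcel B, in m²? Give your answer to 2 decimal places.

By inclusion–exclusion:
Individual areas: |Parcel A| = 49, |Parcel B| = 15.
|Parcel A∩Parcel B|: x∈[4,7], y∈[4,7] → 3·3 = 9.
|Parcel A ∪ Parcel B| = 64 − 9 = 55.00.

55.00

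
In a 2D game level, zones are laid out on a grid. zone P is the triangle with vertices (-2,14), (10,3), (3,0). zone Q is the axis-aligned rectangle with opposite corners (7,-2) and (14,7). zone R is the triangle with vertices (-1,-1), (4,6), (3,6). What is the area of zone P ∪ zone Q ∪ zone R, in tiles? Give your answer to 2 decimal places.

114.81

By inclusion–exclusion:
Individual areas: |zone P| = 56.5, |zone Q| = 63, |zone R| = 3.5.
|zone P∩zone Q| = 6.0536.
|zone P∩zone R| = 2.137.
|zone Q∩zone R| = 0.
|zone P∩zone Q∩zone R| = 0.
|zone P ∪ zone Q ∪ zone R| = 123 − 8.1906 + 0 = 114.81.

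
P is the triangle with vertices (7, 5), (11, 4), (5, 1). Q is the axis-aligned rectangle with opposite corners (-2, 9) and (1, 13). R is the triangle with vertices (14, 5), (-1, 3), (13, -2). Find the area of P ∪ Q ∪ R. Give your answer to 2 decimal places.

By inclusion–exclusion:
Individual areas: |P| = 9, |Q| = 12, |R| = 51.5.
|P∩Q| = 0.
|P∩R| = 7.6304.
|Q∩R| = 0.
|P∩Q∩R| = 0.
|P ∪ Q ∪ R| = 72.5 − 7.6304 + 0 = 64.87.

64.87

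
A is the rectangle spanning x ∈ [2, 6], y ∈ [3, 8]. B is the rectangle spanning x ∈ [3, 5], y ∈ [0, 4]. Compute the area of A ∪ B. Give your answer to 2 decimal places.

By inclusion–exclusion:
Individual areas: |A| = 20, |B| = 8.
|A∩B|: x∈[3,5], y∈[3,4] → 2·1 = 2.
|A ∪ B| = 28 − 2 = 26.00.

26.00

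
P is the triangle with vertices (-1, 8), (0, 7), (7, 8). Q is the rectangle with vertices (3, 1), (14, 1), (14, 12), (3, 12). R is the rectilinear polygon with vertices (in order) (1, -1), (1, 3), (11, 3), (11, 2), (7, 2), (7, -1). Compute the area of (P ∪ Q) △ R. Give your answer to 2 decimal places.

|P ∪ Q| = 123.8571.
|(P ∪ Q) ∩ R| = 12.
|(P ∪ Q) △ R| = 123.8571 + 28 − 24 = 127.86.

127.86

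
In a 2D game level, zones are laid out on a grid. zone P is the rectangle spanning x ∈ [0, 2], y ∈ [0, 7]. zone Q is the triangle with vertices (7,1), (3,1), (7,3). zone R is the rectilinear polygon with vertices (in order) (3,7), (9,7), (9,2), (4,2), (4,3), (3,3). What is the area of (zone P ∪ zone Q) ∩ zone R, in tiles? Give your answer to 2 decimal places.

The region (zone P ∪ zone Q) ∩ zone R is the polygon with vertices (7,3), (7,2), (5,2).
By the shoelace formula its area is 1.00.

1.00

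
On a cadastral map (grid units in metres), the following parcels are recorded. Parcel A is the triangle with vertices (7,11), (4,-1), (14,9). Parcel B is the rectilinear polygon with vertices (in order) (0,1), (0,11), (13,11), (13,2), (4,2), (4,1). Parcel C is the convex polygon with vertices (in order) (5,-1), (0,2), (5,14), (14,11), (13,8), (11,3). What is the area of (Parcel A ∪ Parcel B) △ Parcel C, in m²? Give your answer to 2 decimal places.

50.33

|Parcel A ∪ Parcel B| = 125.0179.
|(Parcel A ∪ Parcel B) ∩ Parcel C| = 99.0948.
|(Parcel A ∪ Parcel B) △ Parcel C| = 125.0179 + 123.5 − 198.1897 = 50.33.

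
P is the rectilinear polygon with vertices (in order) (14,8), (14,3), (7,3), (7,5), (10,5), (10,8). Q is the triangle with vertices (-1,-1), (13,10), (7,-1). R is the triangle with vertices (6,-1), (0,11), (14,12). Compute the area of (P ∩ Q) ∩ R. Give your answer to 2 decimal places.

6.00

|P ∩ Q| = 8.6461.
|(P ∩ Q) ∩ R| = 6.00.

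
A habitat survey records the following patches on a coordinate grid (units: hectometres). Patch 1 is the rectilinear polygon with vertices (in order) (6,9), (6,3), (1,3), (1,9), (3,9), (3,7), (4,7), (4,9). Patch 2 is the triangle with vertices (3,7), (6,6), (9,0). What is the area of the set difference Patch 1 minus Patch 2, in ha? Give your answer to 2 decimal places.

24.25

|Patch 1| = 28, |Patch 1∩Patch 2| = 3.75.
|Patch 1 ∖ Patch 2| = |Patch 1| − |Patch 1∩Patch 2| = 28 − 3.75 = 24.25.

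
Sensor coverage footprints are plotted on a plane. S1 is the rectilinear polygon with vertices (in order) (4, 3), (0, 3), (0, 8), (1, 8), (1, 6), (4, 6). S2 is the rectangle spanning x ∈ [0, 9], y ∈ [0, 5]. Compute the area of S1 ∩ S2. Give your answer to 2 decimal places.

8.00

The intersection is the polygon with vertices (0,3), (0,5), (4,5), (4,3).
By the shoelace formula its area is 8.00.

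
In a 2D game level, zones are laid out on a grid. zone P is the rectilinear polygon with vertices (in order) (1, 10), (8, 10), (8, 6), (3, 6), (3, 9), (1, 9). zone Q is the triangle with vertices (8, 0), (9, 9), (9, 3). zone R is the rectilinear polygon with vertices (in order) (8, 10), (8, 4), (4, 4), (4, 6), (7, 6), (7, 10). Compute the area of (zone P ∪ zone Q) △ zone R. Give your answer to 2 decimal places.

29.00

|zone P ∪ zone Q| = 25.
|(zone P ∪ zone Q) ∩ zone R| = 4.
|(zone P ∪ zone Q) △ zone R| = 25 + 12 − 8 = 29.00.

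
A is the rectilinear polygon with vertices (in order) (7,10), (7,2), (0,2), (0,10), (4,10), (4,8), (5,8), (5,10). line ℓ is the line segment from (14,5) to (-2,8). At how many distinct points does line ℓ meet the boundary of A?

The segment meets the boundary at (0,7.625), (7,6.312).

2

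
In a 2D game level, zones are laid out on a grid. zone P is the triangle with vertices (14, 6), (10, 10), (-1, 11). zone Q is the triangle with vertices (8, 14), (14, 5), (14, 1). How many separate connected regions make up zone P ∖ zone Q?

zone P ∖ zone Q splits into 2 disjoint pieces (area 0.5714, area 16.1248).

2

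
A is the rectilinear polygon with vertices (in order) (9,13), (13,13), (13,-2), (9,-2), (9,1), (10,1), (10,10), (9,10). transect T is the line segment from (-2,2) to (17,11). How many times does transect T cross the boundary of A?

The segment meets the boundary at (13,9.105), (10,7.684).

2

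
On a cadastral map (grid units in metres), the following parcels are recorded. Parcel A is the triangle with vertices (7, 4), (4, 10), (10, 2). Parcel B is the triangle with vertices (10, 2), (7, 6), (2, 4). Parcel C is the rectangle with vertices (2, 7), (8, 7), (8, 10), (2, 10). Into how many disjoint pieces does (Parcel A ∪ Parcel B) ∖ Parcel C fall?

(Parcel A ∪ Parcel B) ∖ Parcel C is a single connected region.

1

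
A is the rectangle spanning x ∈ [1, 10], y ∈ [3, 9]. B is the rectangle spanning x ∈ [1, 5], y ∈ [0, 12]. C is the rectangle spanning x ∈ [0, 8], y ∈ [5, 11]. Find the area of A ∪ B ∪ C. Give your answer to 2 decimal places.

By inclusion–exclusion:
Individual areas: |A| = 54, |B| = 48, |C| = 48.
|A∩B|: x∈[1,5], y∈[3,9] → 4·6 = 24.
|A∩C|: x∈[1,8], y∈[5,9] → 7·4 = 28.
|B∩C|: x∈[1,5], y∈[5,11] → 4·6 = 24.
|A∩B∩C| = 16.
|A ∪ B ∪ C| = 150 − 76 + 16 = 90.00.

90.00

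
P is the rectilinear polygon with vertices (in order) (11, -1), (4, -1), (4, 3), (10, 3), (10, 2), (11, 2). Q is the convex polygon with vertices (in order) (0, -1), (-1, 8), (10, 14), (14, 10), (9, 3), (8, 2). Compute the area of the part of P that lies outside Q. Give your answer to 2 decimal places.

19.50

|P| = 27, |P∩Q| = 7.5.
|P ∖ Q| = |P| − |P∩Q| = 27 − 7.5 = 19.50.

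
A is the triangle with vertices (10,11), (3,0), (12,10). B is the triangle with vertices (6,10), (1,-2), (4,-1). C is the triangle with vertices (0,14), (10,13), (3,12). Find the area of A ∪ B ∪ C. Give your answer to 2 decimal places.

37.94

By inclusion–exclusion:
Individual areas: |A| = 14.5, |B| = 15.5, |C| = 8.5.
|A∩B| = 0.564.
|A∩C| = 0.
|B∩C| = 0.
|A∩B∩C| = 0.
|A ∪ B ∪ C| = 38.5 − 0.564 + 0 = 37.94.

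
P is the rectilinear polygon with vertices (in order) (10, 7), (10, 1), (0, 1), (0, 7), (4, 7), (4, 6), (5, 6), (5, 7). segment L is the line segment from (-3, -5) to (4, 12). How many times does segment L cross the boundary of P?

2

The segment meets the boundary at (1.941,7), (0,2.286).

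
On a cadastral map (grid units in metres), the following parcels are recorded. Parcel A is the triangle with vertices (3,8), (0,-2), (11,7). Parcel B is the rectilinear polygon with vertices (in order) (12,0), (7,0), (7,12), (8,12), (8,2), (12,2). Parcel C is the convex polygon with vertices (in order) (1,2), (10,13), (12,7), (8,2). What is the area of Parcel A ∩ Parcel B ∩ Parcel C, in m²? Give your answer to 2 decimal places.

The intersection is the polygon with vertices (7,7.5), (8,7.375), (8,4.545), (7,3.727).
By the shoelace formula its area is 3.30.

3.30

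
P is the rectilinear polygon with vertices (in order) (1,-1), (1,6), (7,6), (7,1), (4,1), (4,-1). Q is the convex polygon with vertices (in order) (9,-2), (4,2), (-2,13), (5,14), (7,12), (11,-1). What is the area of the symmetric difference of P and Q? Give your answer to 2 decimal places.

99.02

|P| = 36, |Q| = 100.5, |P∩Q| = 18.7386.
|P △ Q| = |P| + |Q| − 2·|P∩Q| = 36 + 100.5 − 37.4773 = 99.02.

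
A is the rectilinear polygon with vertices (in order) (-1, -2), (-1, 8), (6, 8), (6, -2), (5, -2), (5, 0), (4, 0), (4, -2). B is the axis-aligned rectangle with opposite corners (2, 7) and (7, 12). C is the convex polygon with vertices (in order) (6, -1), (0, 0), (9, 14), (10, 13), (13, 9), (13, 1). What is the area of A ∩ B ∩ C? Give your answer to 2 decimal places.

The intersection is the polygon with vertices (6,7), (4.5,7), (5.143,8), (6,8).
By the shoelace formula its area is 1.18.

1.18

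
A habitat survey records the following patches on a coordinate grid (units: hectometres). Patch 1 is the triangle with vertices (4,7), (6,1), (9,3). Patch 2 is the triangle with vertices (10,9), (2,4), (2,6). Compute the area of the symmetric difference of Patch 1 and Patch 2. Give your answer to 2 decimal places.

17.73

|Patch 1| = 11, |Patch 2| = 8, |Patch 1∩Patch 2| = 0.6348.
|Patch 1 △ Patch 2| = |Patch 1| + |Patch 2| − 2·|Patch 1∩Patch 2| = 11 + 8 − 1.2696 = 17.73.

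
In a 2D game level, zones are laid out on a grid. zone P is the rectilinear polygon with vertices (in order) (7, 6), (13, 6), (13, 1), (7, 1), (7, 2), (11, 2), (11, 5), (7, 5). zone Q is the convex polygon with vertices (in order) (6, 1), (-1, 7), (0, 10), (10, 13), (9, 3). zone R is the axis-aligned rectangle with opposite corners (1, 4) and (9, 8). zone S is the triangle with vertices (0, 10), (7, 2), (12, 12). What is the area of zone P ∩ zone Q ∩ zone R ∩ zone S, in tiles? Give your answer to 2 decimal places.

1.75

The intersection is the polygon with vertices (7,6), (9,6), (8.5,5), (7,5).
By the shoelace formula its area is 1.75.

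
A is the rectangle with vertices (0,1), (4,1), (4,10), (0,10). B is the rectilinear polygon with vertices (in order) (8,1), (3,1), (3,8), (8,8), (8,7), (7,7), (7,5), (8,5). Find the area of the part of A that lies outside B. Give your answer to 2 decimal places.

|A| = 36, |A∩B| = 7.
|A ∖ B| = |A| − |A∩B| = 36 − 7 = 29.00.

29.00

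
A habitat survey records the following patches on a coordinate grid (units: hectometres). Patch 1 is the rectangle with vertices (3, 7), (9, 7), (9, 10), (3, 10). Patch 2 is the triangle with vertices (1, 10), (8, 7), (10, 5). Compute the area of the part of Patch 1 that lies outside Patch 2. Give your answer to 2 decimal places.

|Patch 1| = 18, |Patch 1∩Patch 2| = 2.146.
|Patch 1 ∖ Patch 2| = |Patch 1| − |Patch 1∩Patch 2| = 18 − 2.146 = 15.85.

15.85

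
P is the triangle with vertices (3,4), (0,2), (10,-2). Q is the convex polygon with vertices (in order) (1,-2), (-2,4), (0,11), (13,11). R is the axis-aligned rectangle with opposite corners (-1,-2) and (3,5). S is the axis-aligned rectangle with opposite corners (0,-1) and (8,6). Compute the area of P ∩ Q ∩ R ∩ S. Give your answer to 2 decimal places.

The intersection is the polygon with vertices (3,0.8), (0,2), (3,4).
By the shoelace formula its area is 4.80.

4.80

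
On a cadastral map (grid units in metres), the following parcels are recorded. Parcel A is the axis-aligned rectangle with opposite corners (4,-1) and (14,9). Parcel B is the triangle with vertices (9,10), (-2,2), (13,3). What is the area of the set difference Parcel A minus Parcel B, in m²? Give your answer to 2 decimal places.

58.36

|Parcel A| = 100, |Parcel A∩Parcel B| = 41.6359.
|Parcel A ∖ Parcel B| = |Parcel A| − |Parcel A∩Parcel B| = 100 − 41.6359 = 58.36.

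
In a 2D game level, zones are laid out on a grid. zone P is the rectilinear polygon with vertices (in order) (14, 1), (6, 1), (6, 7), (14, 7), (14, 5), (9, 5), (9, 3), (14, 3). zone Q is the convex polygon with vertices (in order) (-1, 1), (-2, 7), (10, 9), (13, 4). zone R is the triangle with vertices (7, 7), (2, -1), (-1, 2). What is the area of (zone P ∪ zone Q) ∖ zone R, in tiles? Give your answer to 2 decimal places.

82.26

|zone P ∪ zone Q| = 96.3643.
|(zone P ∪ zone Q) ∩ zone R| = 14.1037.
|(zone P ∪ zone Q) ∖ zone R| = 96.3643 − 14.1037 = 82.26.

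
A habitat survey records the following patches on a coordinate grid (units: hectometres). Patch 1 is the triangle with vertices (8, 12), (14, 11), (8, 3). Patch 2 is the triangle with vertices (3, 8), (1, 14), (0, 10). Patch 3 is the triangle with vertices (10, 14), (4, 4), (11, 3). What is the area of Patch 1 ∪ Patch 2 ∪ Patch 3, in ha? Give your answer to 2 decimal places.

By inclusion–exclusion:
Individual areas: |Patch 1| = 27, |Patch 2| = 7, |Patch 3| = 38.
|Patch 1∩Patch 2| = 0.
|Patch 1∩Patch 3| = 17.017.
|Patch 2∩Patch 3| = 0.
|Patch 1∩Patch 2∩Patch 3| = 0.
|Patch 1 ∪ Patch 2 ∪ Patch 3| = 72 − 17.017 + 0 = 54.98.

54.98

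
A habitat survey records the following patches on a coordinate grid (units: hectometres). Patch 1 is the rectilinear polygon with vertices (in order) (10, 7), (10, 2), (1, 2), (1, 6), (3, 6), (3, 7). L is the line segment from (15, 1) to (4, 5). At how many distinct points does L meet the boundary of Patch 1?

1

The segment meets the boundary at (10,2.818).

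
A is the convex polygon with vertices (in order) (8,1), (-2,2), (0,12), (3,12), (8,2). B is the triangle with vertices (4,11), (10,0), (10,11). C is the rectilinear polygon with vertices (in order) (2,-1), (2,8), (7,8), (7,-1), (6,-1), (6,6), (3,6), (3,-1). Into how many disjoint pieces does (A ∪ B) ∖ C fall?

(A ∪ B) ∖ C splits into 4 disjoint pieces (area 38.8, area 1.95, area 13.95, area 31.2955).

4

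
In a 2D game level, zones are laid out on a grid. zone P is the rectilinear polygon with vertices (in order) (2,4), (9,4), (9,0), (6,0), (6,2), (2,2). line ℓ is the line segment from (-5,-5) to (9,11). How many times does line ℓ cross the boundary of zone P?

The segment meets the boundary at (2.875,4), (2,3).

2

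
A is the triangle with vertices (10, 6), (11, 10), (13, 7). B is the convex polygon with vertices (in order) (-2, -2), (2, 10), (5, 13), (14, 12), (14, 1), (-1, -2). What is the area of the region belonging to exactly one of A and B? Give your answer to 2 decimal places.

|A| = 5.5, |B| = 172.5, |A∩B| = 5.5.
|A △ B| = |A| + |B| − 2·|A∩B| = 5.5 + 172.5 − 11 = 167.00.

167.00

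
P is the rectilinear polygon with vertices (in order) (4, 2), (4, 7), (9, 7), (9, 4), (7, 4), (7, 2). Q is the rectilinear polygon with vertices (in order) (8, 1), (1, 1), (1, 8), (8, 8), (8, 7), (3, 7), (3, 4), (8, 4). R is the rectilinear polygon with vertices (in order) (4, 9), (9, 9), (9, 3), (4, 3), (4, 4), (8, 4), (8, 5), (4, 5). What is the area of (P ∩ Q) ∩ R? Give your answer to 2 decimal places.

|P ∩ Q| = 6.
|(P ∩ Q) ∩ R| = 3.00.

3.00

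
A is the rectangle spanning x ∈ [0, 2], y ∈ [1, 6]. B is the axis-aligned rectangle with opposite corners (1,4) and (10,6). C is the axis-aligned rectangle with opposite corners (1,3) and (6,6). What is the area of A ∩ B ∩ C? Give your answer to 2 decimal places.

2.00

The intersection is the polygon with vertices (1,4), (1,6), (2,6), (2,4).
By the shoelace formula its area is 2.00.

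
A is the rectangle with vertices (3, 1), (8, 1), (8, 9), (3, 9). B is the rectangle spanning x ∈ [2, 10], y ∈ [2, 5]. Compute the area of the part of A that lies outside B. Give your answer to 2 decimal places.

25.00

|A∩B|: x∈[3,8], y∈[2,5] → 5·3 = 15.
|A| = 40.
|A ∖ B| = |A| − |A∩B| = 40 − 15 = 25.00.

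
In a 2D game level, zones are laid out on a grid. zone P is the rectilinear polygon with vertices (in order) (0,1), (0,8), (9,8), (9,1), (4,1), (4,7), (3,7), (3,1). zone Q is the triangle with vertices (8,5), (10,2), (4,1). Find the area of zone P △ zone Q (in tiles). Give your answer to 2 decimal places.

48.67

|zone P| = 57, |zone Q| = 10, |zone P∩zone Q| = 9.1667.
|zone P △ zone Q| = |zone P| + |zone Q| − 2·|zone P∩zone Q| = 57 + 10 − 18.3333 = 48.67.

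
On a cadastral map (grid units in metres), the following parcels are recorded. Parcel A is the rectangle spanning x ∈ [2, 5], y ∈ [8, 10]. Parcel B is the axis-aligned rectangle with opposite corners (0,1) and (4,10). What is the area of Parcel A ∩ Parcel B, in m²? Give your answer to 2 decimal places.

4.00

|Parcel A∩Parcel B|: x∈[2,4], y∈[8,10] → 2·2 = 4.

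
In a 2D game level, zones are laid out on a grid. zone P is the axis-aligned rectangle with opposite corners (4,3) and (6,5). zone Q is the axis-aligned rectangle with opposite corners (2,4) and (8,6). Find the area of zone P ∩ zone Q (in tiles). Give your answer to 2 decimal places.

2.00

|zone P∩zone Q|: x∈[4,6], y∈[4,5] → 2·1 = 2.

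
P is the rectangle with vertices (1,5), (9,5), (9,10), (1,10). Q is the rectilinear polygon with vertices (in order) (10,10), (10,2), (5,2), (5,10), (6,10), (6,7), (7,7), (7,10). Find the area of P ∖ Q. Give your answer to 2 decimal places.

|P| = 40, |P∩Q| = 17.
|P ∖ Q| = |P| − |P∩Q| = 40 − 17 = 23.00.

23.00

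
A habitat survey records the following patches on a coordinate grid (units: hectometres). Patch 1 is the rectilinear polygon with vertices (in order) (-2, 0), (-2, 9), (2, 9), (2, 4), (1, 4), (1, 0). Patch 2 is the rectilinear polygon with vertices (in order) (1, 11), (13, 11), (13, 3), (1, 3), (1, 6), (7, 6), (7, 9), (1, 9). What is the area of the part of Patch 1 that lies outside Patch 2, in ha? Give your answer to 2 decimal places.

|Patch 1| = 32, |Patch 1∩Patch 2| = 2.
|Patch 1 ∖ Patch 2| = |Patch 1| − |Patch 1∩Patch 2| = 32 − 2 = 30.00.

30.00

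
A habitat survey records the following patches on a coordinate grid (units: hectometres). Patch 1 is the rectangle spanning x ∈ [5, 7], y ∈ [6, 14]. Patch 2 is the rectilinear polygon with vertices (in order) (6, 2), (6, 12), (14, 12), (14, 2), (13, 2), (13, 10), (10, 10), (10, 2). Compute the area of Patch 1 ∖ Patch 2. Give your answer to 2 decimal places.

|Patch 1| = 16, |Patch 1∩Patch 2| = 6.
|Patch 1 ∖ Patch 2| = |Patch 1| − |Patch 1∩Patch 2| = 16 − 6 = 10.00.

10.00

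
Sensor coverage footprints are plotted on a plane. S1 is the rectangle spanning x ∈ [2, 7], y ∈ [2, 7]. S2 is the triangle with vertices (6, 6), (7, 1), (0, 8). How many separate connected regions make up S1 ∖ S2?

S1 ∖ S2 splits into 2 disjoint pieces (area 4.9, area 8).

2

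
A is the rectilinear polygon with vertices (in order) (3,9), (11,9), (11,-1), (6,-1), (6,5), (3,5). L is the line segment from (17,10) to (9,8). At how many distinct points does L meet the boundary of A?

The segment meets the boundary at (11,8.5).

1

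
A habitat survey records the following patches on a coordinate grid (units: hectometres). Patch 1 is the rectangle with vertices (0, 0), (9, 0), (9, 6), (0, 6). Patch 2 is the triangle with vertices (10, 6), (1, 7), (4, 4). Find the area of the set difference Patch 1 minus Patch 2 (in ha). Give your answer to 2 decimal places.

|Patch 1| = 54, |Patch 1∩Patch 2| = 7.8333.
|Patch 1 ∖ Patch 2| = |Patch 1| − |Patch 1∩Patch 2| = 54 − 7.8333 = 46.17.

46.17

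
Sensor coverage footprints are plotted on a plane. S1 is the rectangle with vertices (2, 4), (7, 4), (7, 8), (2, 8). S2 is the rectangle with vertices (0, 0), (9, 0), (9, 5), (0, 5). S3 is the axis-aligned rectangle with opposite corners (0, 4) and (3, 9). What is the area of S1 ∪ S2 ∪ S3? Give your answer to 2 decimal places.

69.00

By inclusion–exclusion:
Individual areas: |S1| = 20, |S2| = 45, |S3| = 15.
|S1∩S2|: x∈[2,7], y∈[4,5] → 5·1 = 5.
|S1∩S3|: x∈[2,3], y∈[4,8] → 1·4 = 4.
|S2∩S3|: x∈[0,3], y∈[4,5] → 3·1 = 3.
|S1∩S2∩S3| = 1.
|S1 ∪ S2 ∪ S3| = 80 − 12 + 1 = 69.00.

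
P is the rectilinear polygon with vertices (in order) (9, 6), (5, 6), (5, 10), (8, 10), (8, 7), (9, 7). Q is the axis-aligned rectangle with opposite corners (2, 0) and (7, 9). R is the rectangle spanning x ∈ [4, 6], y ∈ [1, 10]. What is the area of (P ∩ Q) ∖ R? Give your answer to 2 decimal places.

3.00

|P ∩ Q| = 6.
|(P ∩ Q) ∩ R| = 3.
|(P ∩ Q) ∖ R| = 6 − 3 = 3.00.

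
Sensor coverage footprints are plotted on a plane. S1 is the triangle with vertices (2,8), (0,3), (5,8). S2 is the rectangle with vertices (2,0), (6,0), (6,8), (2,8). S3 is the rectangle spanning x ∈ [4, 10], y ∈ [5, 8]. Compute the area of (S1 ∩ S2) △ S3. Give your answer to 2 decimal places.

|S1 ∩ S2| = 4.5.
|(S1 ∩ S2) ∩ S3| = 0.5.
|(S1 ∩ S2) △ S3| = 4.5 + 18 − 1 = 21.50.

21.50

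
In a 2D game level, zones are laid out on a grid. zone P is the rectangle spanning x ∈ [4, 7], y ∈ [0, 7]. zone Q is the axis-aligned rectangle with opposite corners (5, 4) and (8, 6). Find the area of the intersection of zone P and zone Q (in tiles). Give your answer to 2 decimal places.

4.00

|zone P∩zone Q|: x∈[5,7], y∈[4,6] → 2·2 = 4.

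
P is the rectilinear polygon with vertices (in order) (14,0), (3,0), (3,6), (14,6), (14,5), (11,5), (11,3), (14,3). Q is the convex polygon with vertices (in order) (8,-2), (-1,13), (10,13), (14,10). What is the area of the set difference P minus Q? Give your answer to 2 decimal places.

27.25

|P| = 60, |P∩Q| = 32.75.
|P ∖ Q| = |P| − |P∩Q| = 60 − 32.75 = 27.25.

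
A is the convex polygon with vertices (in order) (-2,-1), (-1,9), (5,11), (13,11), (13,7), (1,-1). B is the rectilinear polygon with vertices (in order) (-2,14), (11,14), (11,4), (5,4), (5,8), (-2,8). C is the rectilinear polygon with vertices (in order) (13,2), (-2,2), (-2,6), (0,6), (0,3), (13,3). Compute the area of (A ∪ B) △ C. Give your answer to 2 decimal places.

165.53

|A ∪ B| = 169.0333.
|(A ∪ B) ∩ C| = 12.25.
|(A ∪ B) △ C| = 169.0333 + 21 − 24.5 = 165.53.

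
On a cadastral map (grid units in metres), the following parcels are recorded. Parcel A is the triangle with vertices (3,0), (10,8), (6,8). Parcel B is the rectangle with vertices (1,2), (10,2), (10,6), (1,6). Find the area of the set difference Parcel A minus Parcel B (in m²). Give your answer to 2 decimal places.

8.00

|Parcel A| = 16, |Parcel A∩Parcel B| = 8.
|Parcel A ∖ Parcel B| = |Parcel A| − |Parcel A∩Parcel B| = 16 − 8 = 8.00.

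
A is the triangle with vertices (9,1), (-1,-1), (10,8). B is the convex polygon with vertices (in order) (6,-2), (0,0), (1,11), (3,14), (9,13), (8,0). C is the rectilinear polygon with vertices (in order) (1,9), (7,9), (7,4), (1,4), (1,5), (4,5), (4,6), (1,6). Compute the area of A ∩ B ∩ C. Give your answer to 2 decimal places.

The intersection is the polygon with vertices (7,5.545), (7,4), (5.111,4).
By the shoelace formula its area is 1.46.

1.46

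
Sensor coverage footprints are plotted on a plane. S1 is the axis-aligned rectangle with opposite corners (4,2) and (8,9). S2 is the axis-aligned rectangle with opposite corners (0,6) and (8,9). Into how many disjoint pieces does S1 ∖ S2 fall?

S1 ∖ S2 is a single connected region.

1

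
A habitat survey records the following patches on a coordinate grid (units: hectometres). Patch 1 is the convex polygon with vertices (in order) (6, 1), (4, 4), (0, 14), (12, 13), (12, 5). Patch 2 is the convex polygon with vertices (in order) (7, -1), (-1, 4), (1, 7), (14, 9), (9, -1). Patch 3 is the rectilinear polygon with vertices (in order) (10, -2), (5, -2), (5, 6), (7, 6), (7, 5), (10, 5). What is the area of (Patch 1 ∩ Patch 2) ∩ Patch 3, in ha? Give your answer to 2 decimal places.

15.92

The region (Patch 1 ∩ Patch 2) ∩ Patch 3 is the polygon with vertices (6,1), (5,2.5), (5,6), (7,6), (7,5), (10,5), (10,3.667).
By the shoelace formula its area is 15.92.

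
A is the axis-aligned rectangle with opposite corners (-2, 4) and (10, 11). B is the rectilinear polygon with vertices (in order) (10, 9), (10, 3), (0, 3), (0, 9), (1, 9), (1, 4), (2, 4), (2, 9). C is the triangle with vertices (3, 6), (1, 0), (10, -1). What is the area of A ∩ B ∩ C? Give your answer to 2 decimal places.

The intersection is the polygon with vertices (2.333,4), (3,6), (5,4).
By the shoelace formula its area is 2.67.

2.67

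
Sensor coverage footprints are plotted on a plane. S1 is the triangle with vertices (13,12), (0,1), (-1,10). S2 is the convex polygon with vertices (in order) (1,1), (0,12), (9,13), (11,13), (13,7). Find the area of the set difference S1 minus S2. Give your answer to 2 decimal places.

|S1| = 64, |S1∩S2| = 53.7489.
|S1 ∖ S2| = |S1| − |S1∩S2| = 64 − 53.7489 = 10.25.

10.25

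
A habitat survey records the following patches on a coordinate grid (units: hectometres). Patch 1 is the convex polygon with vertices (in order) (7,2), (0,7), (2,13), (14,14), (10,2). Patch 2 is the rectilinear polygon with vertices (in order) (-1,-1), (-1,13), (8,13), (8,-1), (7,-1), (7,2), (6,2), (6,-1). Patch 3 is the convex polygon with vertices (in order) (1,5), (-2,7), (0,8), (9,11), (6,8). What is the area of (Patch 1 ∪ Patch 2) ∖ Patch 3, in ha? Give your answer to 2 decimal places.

150.08

|Patch 1 ∪ Patch 2| = 171.
|(Patch 1 ∪ Patch 2) ∩ Patch 3| = 20.9167.
|(Patch 1 ∪ Patch 2) ∖ Patch 3| = 171 − 20.9167 = 150.08.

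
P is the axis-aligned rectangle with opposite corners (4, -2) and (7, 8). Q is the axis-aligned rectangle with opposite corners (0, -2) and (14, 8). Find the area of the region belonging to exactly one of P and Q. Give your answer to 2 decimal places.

|P∩Q|: x∈[4,7], y∈[-2,8] → 3·10 = 30.
|P △ Q| = |P| + |Q| − 2·|P∩Q| = 30 + 140 − 60 = 110.00.

110.00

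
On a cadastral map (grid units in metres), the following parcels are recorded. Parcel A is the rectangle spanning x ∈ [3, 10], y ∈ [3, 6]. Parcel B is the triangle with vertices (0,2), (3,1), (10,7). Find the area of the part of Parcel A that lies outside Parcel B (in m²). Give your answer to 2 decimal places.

15.00

|Parcel A| = 21, |Parcel A∩Parcel B| = 6.
|Parcel A ∖ Parcel B| = |Parcel A| − |Parcel A∩Parcel B| = 21 − 6 = 15.00.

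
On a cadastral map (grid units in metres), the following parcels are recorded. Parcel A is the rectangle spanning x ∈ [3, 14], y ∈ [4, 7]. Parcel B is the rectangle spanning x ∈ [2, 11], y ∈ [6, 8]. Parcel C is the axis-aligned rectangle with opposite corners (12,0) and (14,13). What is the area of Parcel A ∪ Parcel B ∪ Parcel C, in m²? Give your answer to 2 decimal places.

63.00

By inclusion–exclusion:
Individual areas: |Parcel A| = 33, |Parcel B| = 18, |Parcel C| = 26.
|Parcel A∩Parcel B|: x∈[3,11], y∈[6,7] → 8·1 = 8.
|Parcel A∩Parcel C|: x∈[12,14], y∈[4,7] → 2·3 = 6.
|Parcel B∩Parcel C| = 0 (no overlap).
|Parcel A∩Parcel B∩Parcel C| = 0.
|Parcel A ∪ Parcel B ∪ Parcel C| = 77 − 14 + 0 = 63.00.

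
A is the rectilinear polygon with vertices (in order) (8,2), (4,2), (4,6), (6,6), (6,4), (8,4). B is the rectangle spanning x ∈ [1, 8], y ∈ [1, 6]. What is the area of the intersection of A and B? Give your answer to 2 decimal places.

12.00

The intersection is the polygon with vertices (4,2), (4,6), (6,6), (6,4), (8,4), (8,2).
By the shoelace formula its area is 12.00.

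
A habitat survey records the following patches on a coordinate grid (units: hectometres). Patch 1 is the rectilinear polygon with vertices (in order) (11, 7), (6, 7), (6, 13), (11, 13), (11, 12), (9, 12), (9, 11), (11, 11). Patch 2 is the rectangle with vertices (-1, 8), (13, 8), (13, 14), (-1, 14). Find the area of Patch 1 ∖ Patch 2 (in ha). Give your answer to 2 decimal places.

|Patch 1| = 28, |Patch 1∩Patch 2| = 23.
|Patch 1 ∖ Patch 2| = |Patch 1| − |Patch 1∩Patch 2| = 28 − 23 = 5.00.

5.00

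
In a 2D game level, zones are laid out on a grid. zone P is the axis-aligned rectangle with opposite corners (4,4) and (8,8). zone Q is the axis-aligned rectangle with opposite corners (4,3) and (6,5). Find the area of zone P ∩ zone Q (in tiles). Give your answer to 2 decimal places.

|zone P∩zone Q|: x∈[4,6], y∈[4,5] → 2·1 = 2.

2.00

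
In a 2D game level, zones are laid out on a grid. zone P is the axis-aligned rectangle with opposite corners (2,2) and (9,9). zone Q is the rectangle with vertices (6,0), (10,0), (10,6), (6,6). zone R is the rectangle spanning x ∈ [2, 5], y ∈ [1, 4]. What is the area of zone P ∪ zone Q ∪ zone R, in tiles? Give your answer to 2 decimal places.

By inclusion–exclusion:
Individual areas: |zone P| = 49, |zone Q| = 24, |zone R| = 9.
|zone P∩zone Q|: x∈[6,9], y∈[2,6] → 3·4 = 12.
|zone P∩zone R|: x∈[2,5], y∈[2,4] → 3·2 = 6.
|zone Q∩zone R| = 0 (no overlap).
|zone P∩zone Q∩zone R| = 0.
|zone P ∪ zone Q ∪ zone R| = 82 − 18 + 0 = 64.00.

64.00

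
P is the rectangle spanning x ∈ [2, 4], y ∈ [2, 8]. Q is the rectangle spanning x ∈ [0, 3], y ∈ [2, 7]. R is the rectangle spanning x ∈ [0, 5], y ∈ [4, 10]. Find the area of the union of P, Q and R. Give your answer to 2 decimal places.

38.00

By inclusion–exclusion:
Individual areas: |P| = 12, |Q| = 15, |R| = 30.
|P∩Q|: x∈[2,3], y∈[2,7] → 1·5 = 5.
|P∩R|: x∈[2,4], y∈[4,8] → 2·4 = 8.
|Q∩R|: x∈[0,3], y∈[4,7] → 3·3 = 9.
|P∩Q∩R| = 3.
|P ∪ Q ∪ R| = 57 − 22 + 3 = 38.00.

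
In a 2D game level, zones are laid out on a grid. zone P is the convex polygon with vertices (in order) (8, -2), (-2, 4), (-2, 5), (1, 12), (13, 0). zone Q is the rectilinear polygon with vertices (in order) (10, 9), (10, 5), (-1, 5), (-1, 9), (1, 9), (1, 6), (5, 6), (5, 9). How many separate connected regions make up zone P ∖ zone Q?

2

zone P ∖ zone Q splits into 2 disjoint pieces (area 58.6667, area 17.9286).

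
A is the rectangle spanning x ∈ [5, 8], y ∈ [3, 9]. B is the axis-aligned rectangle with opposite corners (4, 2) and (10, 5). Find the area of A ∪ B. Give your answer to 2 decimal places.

30.00

By inclusion–exclusion:
Individual areas: |A| = 18, |B| = 18.
|A∩B|: x∈[5,8], y∈[3,5] → 3·2 = 6.
|A ∪ B| = 36 − 6 = 30.00.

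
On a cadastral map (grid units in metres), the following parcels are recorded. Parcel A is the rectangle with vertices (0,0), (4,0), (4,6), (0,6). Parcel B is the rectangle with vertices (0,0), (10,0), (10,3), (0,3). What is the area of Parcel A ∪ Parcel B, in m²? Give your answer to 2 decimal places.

By inclusion–exclusion:
Individual areas: |Parcel A| = 24, |Parcel B| = 30.
|Parcel A∩Parcel B|: x∈[0,4], y∈[0,3] → 4·3 = 12.
|Parcel A ∪ Parcel B| = 54 − 12 = 42.00.

42.00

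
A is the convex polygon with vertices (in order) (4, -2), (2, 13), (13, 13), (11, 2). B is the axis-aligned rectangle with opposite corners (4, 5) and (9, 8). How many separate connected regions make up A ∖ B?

1

A ∖ B is a single connected region.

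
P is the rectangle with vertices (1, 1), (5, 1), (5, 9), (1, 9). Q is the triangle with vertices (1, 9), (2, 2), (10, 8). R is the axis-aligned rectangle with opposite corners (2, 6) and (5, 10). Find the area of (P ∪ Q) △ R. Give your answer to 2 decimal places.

|P ∪ Q| = 42.7639.
|(P ∪ Q) ∩ R| = 9.
|(P ∪ Q) △ R| = 42.7639 + 12 − 18 = 36.76.

36.76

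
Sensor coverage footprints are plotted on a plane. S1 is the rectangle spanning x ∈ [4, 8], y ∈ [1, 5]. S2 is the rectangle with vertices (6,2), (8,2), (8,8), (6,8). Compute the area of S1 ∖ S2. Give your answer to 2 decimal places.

|S1∩S2|: x∈[6,8], y∈[2,5] → 2·3 = 6.
|S1| = 16.
|S1 ∖ S2| = |S1| − |S1∩S2| = 16 − 6 = 10.00.

10.00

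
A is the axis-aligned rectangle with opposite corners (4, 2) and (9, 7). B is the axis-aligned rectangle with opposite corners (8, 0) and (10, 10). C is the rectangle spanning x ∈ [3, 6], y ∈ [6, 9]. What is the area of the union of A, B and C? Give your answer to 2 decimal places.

By inclusion–exclusion:
Individual areas: |A| = 25, |B| = 20, |C| = 9.
|A∩B|: x∈[8,9], y∈[2,7] → 1·5 = 5.
|A∩C|: x∈[4,6], y∈[6,7] → 2·1 = 2.
|B∩C| = 0 (no overlap).
|A∩B∩C| = 0.
|A ∪ B ∪ C| = 54 − 7 + 0 = 47.00.

47.00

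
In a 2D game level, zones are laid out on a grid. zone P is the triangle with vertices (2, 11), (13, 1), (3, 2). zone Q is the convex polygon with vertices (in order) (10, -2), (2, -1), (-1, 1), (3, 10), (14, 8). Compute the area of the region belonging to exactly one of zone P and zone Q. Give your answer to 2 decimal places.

|zone P| = 44.5, |zone Q| = 121, |zone P∩zone Q| = 42.3691.
|zone P △ zone Q| = |zone P| + |zone Q| − 2·|zone P∩zone Q| = 44.5 + 121 − 84.7382 = 80.76.

80.76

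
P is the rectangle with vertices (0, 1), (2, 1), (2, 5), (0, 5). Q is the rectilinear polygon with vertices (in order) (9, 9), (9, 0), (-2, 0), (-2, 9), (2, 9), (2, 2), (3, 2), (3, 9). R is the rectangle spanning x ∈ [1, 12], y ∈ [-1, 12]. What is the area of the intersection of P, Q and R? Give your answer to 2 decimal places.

The intersection is the polygon with vertices (1,1), (1,5), (2,5), (2,2), (2,1).
By the shoelace formula its area is 4.00.

4.00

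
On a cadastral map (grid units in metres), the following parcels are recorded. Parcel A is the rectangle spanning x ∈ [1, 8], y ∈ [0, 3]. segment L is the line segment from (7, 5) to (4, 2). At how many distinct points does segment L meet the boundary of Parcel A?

1

The segment meets the boundary at (5,3).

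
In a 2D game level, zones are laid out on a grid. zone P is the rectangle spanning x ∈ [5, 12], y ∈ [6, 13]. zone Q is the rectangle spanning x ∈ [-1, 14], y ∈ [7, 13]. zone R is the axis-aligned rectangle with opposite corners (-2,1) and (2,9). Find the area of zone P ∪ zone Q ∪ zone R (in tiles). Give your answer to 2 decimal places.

By inclusion–exclusion:
Individual areas: |zone P| = 49, |zone Q| = 90, |zone R| = 32.
|zone P∩zone Q|: x∈[5,12], y∈[7,13] → 7·6 = 42.
|zone P∩zone R| = 0 (no overlap).
|zone Q∩zone R|: x∈[-1,2], y∈[7,9] → 3·2 = 6.
|zone P∩zone Q∩zone R| = 0.
|zone P ∪ zone Q ∪ zone R| = 171 − 48 + 0 = 123.00.

123.00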